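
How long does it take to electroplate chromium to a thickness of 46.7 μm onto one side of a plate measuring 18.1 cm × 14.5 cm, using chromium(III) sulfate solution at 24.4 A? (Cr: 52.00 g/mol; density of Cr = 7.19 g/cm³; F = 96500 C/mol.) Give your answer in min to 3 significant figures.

33.5 min

Plated area = 18.1 × 14.5 = 262.5 cm²
Volume = 262.5 × 46.7×10⁻⁴ cm = 1.226 cm³
m(Cr) = 1.226 × 7.19 = 8.815 g
n(Cr) = 8.815 / 52.00 = 0.1695 mol; n(e⁻) = 3 × 0.1695 = 0.5085 mol
Q = 0.5085 × 96500 = 49070 C
t = 49070 / 24.4 = 2011 s = 33.5 min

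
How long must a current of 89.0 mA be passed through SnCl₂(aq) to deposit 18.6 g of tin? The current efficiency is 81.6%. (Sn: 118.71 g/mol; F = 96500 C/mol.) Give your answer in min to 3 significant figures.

6940 min

n(Sn) = 18.6 / 118.71 = 0.1567 mol
Sn²⁺ + 2e⁻ → Sn, so n(e⁻) = 2 × 0.1567 = 0.3134 mol
Q = 0.3134 × 96500 / 0.816 = 37060 C
t = Q / I = 37060 / 0.0890 = 4.164×10^5 s = 6940 min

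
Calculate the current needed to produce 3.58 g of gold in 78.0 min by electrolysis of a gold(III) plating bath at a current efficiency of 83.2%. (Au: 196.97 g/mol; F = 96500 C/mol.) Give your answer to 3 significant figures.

1.35 A

n(Au) = 3.58 / 196.97 = 0.01818 mol
Au³⁺ + 3e⁻ → Au, so n(e⁻) = 3 × 0.01818 = 0.05454 mol
Q = 0.05454 × 96500 / 0.832 = 6326 C
I = Q / t = 6326 / 4680 s = 1.35 A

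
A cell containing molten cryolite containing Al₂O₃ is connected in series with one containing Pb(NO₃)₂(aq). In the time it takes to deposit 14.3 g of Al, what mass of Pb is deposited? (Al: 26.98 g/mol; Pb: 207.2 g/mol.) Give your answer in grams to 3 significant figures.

n(Al) = 14.3 / 26.98 = 0.5300 mol
Al³⁺ + 3e⁻ → Al, so n(e⁻) = 3 × 0.5300 = 1.590 mol
Since the cells are in series, n(e⁻) in the Pb cell is also 1.590 mol.
Pb²⁺ + 2e⁻ → Pb, so n(Pb) = 1.590 / 2 = 0.7950 mol
m(Pb) = 0.7950 × 207.2 = 165 g

165 g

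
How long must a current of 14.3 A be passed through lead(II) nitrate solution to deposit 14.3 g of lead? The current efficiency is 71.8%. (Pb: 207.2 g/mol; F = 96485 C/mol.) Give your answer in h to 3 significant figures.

n(Pb) = 14.3 / 207.2 = 0.06902 mol
Pb²⁺ + 2e⁻ → Pb, so n(e⁻) = 2 × 0.06902 = 0.1380 mol
Q = 0.1380 × 96485 / 0.718 = 18540 C
t = Q / I = 18540 / 14.3 = 1297 s = 0.360 h

0.360 h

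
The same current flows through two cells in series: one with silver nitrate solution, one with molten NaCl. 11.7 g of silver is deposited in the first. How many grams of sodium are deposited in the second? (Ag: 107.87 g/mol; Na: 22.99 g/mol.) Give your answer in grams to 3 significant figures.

2.49 g

n(Ag) = 11.7 / 107.87 = 0.1085 mol
Ag⁺ + e⁻ → Ag, so n(e⁻) = 0.1085 mol
The cells are in series, so the same charge (and hence the same n(e⁻) = 0.1085 mol) passes through both.
Na⁺ + e⁻ → Na, so n(Na) = 0.1085 mol
m(Na) = 0.1085 × 22.99 = 2.49 g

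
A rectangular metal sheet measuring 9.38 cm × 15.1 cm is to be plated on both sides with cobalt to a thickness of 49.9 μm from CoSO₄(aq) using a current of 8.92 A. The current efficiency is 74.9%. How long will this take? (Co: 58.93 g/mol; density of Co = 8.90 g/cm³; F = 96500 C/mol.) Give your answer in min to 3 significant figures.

Plated area = 2 × 9.38 × 15.1 = 283.3 cm²
Volume = 283.3 × 49.9×10⁻⁴ cm = 1.414 cm³
m(Co) = 1.414 × 8.90 = 12.58 g
n(Co) = 12.58 / 58.93 = 0.2135 mol; n(e⁻) = 2 × 0.2135 = 0.4270 mol
Q = 0.4270 × 96500 / 0.749 = 55010 C
t = 55010 / 8.92 = 6167 s = 103 min

103 min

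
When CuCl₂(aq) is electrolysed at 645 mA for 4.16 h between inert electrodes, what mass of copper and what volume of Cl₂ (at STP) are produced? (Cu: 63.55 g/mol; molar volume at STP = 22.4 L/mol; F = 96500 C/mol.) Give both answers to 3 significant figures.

Q = 0.645 × 14976 = 9660 C; n(e⁻) = 9660 / 96500 = 0.1001 mol
Cathode: Cu²⁺ + 2e⁻ → Cu → n(Cu) = 0.1001/2 = 0.05005 mol → 3.18 g
Anode: 2Cl⁻ → Cl₂ + 2e⁻ → n(Cl₂) = 0.1001/2 = 0.05005 mol → 1.12 L

3.18 g Cu; 1.12 L Cl₂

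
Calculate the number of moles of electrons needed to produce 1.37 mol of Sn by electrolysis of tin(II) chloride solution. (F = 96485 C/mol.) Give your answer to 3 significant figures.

2.74 mol

Sn²⁺ + 2e⁻ → Sn, so n(e⁻) = 2 × 1.37 = 2.740 mol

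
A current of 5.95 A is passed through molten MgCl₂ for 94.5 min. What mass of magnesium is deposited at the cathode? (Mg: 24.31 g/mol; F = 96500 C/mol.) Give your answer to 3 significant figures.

Q = It = 5.95 × 5670 = 33740 C
n(e⁻) = Q/F = 33740/96500 = 0.3496 mol
Mg²⁺ + 2e⁻ → Mg, so n(Mg) = 0.3496 / 2 = 0.1748 mol
m = 0.1748 × 24.31 = 4.25 g

4.25 g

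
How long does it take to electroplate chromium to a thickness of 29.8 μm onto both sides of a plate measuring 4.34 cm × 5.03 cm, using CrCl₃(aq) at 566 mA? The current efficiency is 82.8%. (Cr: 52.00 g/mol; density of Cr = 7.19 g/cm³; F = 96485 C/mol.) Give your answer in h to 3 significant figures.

Plated area = 2 × 4.34 × 5.03 = 43.66 cm²
Volume = 43.66 × 29.8×10⁻⁴ cm = 0.1301 cm³
m(Cr) = 0.1301 × 7.19 = 0.9354 g
n(Cr) = 0.9354 / 52.00 = 0.01799 mol; n(e⁻) = 3 × 0.01799 = 0.05397 mol
Q = 0.05397 × 96485 / 0.828 = 6289 C
t = 6289 / 0.566 = 11110 s = 3.09 h

3.09 h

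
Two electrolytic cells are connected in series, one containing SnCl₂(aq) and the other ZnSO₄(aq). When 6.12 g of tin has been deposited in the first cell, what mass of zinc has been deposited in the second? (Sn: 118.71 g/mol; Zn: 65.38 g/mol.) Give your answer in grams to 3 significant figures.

n(Sn) = 6.12 / 118.71 = 0.05155 mol
Sn²⁺ + 2e⁻ → Sn, so n(e⁻) = 2 × 0.05155 = 0.1031 mol
The cells are in series, so the same charge (and hence the same n(e⁻) = 0.1031 mol) passes through both.
Zn²⁺ + 2e⁻ → Zn, so n(Zn) = 0.1031 / 2 = 0.05155 mol
m(Zn) = 0.05155 × 65.38 = 3.37 g

3.37 g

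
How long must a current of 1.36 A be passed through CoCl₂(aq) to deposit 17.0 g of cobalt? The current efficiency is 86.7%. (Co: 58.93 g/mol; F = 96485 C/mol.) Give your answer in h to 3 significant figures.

n(Co) = 17.0 / 58.93 = 0.2885 mol
Co²⁺ + 2e⁻ → Co, so n(e⁻) = 2 × 0.2885 = 0.5770 mol
Q = 0.5770 × 96485 / 0.867 = 64210 C
t = Q / I = 64210 / 1.36 = 47210 s = 13.1 h

13.1 h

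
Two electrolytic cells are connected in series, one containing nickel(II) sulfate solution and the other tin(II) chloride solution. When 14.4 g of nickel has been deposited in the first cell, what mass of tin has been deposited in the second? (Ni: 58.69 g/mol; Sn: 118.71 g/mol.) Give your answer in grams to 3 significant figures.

29.1 g

n(Ni) = 14.4 / 58.69 = 0.2454 mol
Ni²⁺ + 2e⁻ → Ni, so n(e⁻) = 2 × 0.2454 = 0.4908 mol
In series, the same 0.4908 mol of electrons flows through the second cell.
Sn²⁺ + 2e⁻ → Sn, so n(Sn) = 0.4908 / 2 = 0.2454 mol
m(Sn) = 0.2454 × 118.71 = 29.1 g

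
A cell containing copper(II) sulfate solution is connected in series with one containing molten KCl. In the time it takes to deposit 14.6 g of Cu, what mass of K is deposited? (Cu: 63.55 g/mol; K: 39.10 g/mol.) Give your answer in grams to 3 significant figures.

n(Cu) = 14.6 / 63.55 = 0.2297 mol
Cu²⁺ + 2e⁻ → Cu, so n(e⁻) = 2 × 0.2297 = 0.4594 mol
Same current for the same time ⇒ same n(e⁻) = 0.4594 mol in both cells.
K⁺ + e⁻ → K, so n(K) = 0.4594 mol
m(K) = 0.4594 × 39.10 = 18.0 g

18.0 g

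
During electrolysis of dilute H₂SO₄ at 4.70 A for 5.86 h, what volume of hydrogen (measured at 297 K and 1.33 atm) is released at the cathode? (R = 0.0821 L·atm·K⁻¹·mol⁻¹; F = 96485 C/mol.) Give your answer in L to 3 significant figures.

9.42 L

Q = It = 4.70 × 21096 = 99150 C
n(e⁻) = 99150 / 96485 = 1.028 mol
2H⁺ + 2e⁻ → H₂, so n(H₂) = 1.028 / 2 = 0.5140 mol
V = nRT/P = 0.5140 × 0.0821 × 297 / 1.33 = 9.423 L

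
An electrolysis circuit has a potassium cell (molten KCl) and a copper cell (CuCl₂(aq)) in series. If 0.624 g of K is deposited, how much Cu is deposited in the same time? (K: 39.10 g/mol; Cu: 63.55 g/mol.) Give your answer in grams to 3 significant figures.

n(K) = 0.624 / 39.10 = 0.01596 mol
K⁺ + e⁻ → K, so n(e⁻) = 0.01596 mol
In series, the same 0.01596 mol of electrons flows through the second cell.
Cu²⁺ + 2e⁻ → Cu, so n(Cu) = 0.01596 / 2 = 0.007980 mol
m(Cu) = 0.007980 × 63.55 = 0.507 g

0.507 g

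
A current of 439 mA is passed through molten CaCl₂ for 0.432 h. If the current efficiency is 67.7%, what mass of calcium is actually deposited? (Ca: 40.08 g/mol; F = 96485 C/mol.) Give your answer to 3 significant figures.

Q = 0.439 × 1555.2 = 682.7 C
n(e⁻) = 682.7 / 96485 = 0.007076 mol
Ca²⁺ + 2e⁻ → Ca, so theoretical m(Ca) = 0.003538 × 40.08 = 0.1418 g
Actual mass = 67.7% × 0.1418 = 0.0960 g

0.0960 g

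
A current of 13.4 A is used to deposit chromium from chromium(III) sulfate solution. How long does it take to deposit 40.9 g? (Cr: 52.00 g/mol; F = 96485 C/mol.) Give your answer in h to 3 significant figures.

4.72 h

n(Cr) = 40.9 / 52.00 = 0.7865 mol
Cr³⁺ + 3e⁻ → Cr, so n(e⁻) = 3 × 0.7865 = 2.360 mol
Q = 2.360 × 96485 = 2.277×10^5 C
t = Q / I = 2.277×10^5 / 13.4 = 16990 s = 4.72 h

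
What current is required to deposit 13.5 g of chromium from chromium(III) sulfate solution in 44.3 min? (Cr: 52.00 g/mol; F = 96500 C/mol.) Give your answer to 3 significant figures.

28.3 A

n(Cr) = 13.5 / 52.00 = 0.2596 mol
Cr³⁺ + 3e⁻ → Cr, so n(e⁻) = 3 × 0.2596 = 0.7788 mol
Q = 0.7788 × 96500 = 75150 C
I = Q / t = 75150 / 2658 s = 28.3 A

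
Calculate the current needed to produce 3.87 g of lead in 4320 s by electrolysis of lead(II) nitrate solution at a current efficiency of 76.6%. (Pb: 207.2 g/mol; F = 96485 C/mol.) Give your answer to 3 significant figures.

n(Pb) = 3.87 / 207.2 = 0.01868 mol
Pb²⁺ + 2e⁻ → Pb, so n(e⁻) = 2 × 0.01868 = 0.03736 mol
Q = 0.03736 × 96485 / 0.766 = 4706 C
I = Q / t = 4706 / 4320 s = 1.09 A

1.09 A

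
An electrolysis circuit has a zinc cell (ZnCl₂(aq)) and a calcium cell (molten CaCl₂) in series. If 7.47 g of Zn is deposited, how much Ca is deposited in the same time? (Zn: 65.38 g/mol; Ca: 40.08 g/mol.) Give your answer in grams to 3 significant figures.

4.58 g

n(Zn) = 7.47 / 65.38 = 0.1143 mol
Zn²⁺ + 2e⁻ → Zn, so n(e⁻) = 2 × 0.1143 = 0.2286 mol
In series, the same 0.2286 mol of electrons flows through the second cell.
Ca²⁺ + 2e⁻ → Ca, so n(Ca) = 0.2286 / 2 = 0.1143 mol
m(Ca) = 0.1143 × 40.08 = 4.58 g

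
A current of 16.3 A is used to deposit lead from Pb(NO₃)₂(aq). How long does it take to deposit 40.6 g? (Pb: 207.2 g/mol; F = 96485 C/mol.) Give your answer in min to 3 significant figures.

n(Pb) = 40.6 / 207.2 = 0.1959 mol
Pb²⁺ + 2e⁻ → Pb, so n(e⁻) = 2 × 0.1959 = 0.3918 mol
Q = 0.3918 × 96485 = 37800 C
t = Q / I = 37800 / 16.3 = 2319 s = 38.7 min

38.7 min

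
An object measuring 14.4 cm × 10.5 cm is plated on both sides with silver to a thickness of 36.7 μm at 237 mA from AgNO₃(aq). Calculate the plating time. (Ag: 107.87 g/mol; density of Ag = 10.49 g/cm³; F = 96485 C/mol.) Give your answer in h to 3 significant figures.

12.2 h

Plated area = 2 × 14.4 × 10.5 = 302.4 cm²
Volume = 302.4 × 36.7×10⁻⁴ cm = 1.110 cm³
m(Ag) = 1.110 × 10.49 = 11.64 g
n(Ag) = 11.64 / 107.87 = 0.1079 mol; n(e⁻) = 0.1079 mol
Q = 0.1079 × 96485 = 10410 C
t = 10410 / 0.237 = 43920 s = 12.2 h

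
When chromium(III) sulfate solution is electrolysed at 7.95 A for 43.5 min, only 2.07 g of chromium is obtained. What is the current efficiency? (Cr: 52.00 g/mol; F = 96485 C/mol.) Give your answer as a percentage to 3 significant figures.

Q = 7.95 × 2610 = 20750 C
n(e⁻) = 20750 / 96485 = 0.2151 mol
Cr³⁺ + 3e⁻ → Cr, so theoretical n(Cr) = 0.07170 mol → 3.728 g
Efficiency = 2.07 / 3.728 = 0.5553 = 55.5%

55.5%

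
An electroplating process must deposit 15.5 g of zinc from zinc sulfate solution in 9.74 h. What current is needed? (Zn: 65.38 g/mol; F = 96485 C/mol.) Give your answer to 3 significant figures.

n(Zn) = 15.5 / 65.38 = 0.2371 mol
Zn²⁺ + 2e⁻ → Zn, so n(e⁻) = 2 × 0.2371 = 0.4742 mol
Q = 0.4742 × 96485 = 45750 C
I = Q / t = 45750 / 35064 s = 1.30 A

1.30 A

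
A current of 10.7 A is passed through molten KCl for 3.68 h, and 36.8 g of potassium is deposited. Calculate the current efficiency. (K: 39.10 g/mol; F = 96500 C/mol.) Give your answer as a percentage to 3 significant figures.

Q = 10.7 × 13248 = 1.418×10^5 C
n(e⁻) = 1.418×10^5 / 96500 = 1.469 mol
K⁺ + e⁻ → K, so theoretical n(K) = 1.469 mol → 57.44 g
Efficiency = 36.8 / 57.44 = 0.6407 = 64.1%

64.1%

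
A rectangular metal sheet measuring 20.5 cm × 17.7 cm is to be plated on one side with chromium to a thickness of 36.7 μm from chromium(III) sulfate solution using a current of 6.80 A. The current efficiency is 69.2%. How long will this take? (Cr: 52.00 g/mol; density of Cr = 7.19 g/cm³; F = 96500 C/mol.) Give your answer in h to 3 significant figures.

Plated area = 20.5 × 17.7 = 362.9 cm²
Volume = 362.9 × 36.7×10⁻⁴ cm = 1.332 cm³
m(Cr) = 1.332 × 7.19 = 9.577 g
n(Cr) = 9.577 / 52.00 = 0.1842 mol; n(e⁻) = 3 × 0.1842 = 0.5526 mol
Q = 0.5526 × 96500 / 0.692 = 77060 C
t = 77060 / 6.80 = 11330 s = 3.15 h

3.15 h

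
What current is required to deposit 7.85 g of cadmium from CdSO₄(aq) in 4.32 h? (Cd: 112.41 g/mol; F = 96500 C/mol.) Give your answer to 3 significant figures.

n(Cd) = 7.85 / 112.41 = 0.06983 mol
Cd²⁺ + 2e⁻ → Cd, so n(e⁻) = 2 × 0.06983 = 0.1397 mol
Q = 0.1397 × 96500 = 13480 C
I = Q / t = 13480 / 15552 s = 0.867 A

0.867 A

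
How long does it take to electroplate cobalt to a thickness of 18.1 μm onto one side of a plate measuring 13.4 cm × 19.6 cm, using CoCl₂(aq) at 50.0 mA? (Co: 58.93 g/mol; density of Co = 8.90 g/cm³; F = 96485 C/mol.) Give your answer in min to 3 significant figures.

Plated area = 13.4 × 19.6 = 262.6 cm²
Volume = 262.6 × 18.1×10⁻⁴ cm = 0.4753 cm³
m(Co) = 0.4753 × 8.90 = 4.230 g
n(Co) = 4.230 / 58.93 = 0.07178 mol; n(e⁻) = 2 × 0.07178 = 0.1436 mol
Q = 0.1436 × 96485 = 13860 C
t = 13860 / 0.0500 = 2.772×10^5 s = 4620 min

4620 min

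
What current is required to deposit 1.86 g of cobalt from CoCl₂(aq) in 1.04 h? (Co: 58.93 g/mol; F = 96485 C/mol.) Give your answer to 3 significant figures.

n(Co) = 1.86 / 58.93 = 0.03156 mol
Co²⁺ + 2e⁻ → Co, so n(e⁻) = 2 × 0.03156 = 0.06312 mol
Q = 0.06312 × 96485 = 6090 C
I = Q / t = 6090 / 3744 s = 1.63 A

1.63 A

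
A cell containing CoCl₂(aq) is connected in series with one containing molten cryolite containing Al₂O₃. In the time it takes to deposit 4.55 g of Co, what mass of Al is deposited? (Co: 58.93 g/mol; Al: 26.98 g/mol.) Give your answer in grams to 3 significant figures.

n(Co) = 4.55 / 58.93 = 0.07721 mol
Co²⁺ + 2e⁻ → Co, so n(e⁻) = 2 × 0.07721 = 0.1544 mol
In series, the same 0.1544 mol of electrons flows through the second cell.
Al³⁺ + 3e⁻ → Al, so n(Al) = 0.1544 / 3 = 0.05147 mol
m(Al) = 0.05147 × 26.98 = 1.39 g

1.39 g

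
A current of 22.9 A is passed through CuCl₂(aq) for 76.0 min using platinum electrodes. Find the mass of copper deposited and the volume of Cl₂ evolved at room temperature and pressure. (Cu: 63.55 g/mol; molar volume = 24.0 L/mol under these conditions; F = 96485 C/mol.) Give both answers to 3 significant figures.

Q = 22.9 × 4560 = 1.044×10^5 C; n(e⁻) = 1.044×10^5 / 96485 = 1.082 mol
Cathode: Cu²⁺ + 2e⁻ → Cu → n(Cu) = 1.082/2 = 0.5410 mol → 34.4 g
Anode: 2Cl⁻ → Cl₂ + 2e⁻ → n(Cl₂) = 1.082/2 = 0.5410 mol → 13.0 L

34.4 g Cu; 13.0 L Cl₂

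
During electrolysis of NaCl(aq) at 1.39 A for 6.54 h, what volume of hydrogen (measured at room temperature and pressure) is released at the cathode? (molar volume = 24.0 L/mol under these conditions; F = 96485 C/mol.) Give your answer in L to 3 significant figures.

Charge passed = 1.39 × 23544 = 32730 C
n(e⁻) = 32730 / 96485 = 0.3392 mol
2H⁺ + 2e⁻ → H₂, so n(H₂) = 0.3392 / 2 = 0.1696 mol
V = 0.1696 × 24.0 = 4.070 L

4.07 L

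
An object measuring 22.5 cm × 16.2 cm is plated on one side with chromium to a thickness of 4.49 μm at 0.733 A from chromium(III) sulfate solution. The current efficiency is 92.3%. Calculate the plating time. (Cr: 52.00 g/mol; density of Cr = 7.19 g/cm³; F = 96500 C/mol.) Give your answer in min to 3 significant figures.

Plated area = 22.5 × 16.2 = 364.5 cm²
Volume = 364.5 × 4.49×10⁻⁴ cm = 0.1637 cm³
m(Cr) = 0.1637 × 7.19 = 1.177 g
n(Cr) = 1.177 / 52.00 = 0.02263 mol; n(e⁻) = 3 × 0.02263 = 0.06789 mol
Q = 0.06789 × 96500 / 0.923 = 7098 C
t = 7098 / 0.733 = 9683 s = 161 min

161 min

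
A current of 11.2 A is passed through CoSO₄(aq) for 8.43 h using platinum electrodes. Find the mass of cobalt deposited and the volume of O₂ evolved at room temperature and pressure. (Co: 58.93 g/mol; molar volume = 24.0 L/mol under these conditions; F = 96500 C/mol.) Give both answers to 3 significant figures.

Q = 11.2 × 30348 = 3.399×10^5 C; n(e⁻) = 3.399×10^5 / 96500 = 3.522 mol
Cathode: Co²⁺ + 2e⁻ → Co → n(Co) = 3.522/2 = 1.761 mol → 104 g
Anode: 2H₂O → O₂ + 4H⁺ + 4e⁻ → n(O₂) = 3.522/4 = 0.8805 mol → 21.1 L

104 g Co; 21.1 L O₂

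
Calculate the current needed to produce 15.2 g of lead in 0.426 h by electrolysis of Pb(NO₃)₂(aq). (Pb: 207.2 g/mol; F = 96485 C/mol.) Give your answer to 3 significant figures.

9.23 A

n(Pb) = 15.2 / 207.2 = 0.07336 mol
Pb²⁺ + 2e⁻ → Pb, so n(e⁻) = 2 × 0.07336 = 0.1467 mol
Q = 0.1467 × 96485 = 14150 C
I = Q / t = 14150 / 1533.6 s = 9.23 A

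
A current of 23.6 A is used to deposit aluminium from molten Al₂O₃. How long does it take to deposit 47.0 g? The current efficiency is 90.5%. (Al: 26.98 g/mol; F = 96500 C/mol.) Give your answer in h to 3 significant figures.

n(Al) = 47.0 / 26.98 = 1.742 mol
Al³⁺ + 3e⁻ → Al, so n(e⁻) = 3 × 1.742 = 5.226 mol
Q = 5.226 × 96500 / 0.905 = 5.572×10^5 C
t = Q / I = 5.572×10^5 / 23.6 = 23610 s = 6.56 h

6.56 h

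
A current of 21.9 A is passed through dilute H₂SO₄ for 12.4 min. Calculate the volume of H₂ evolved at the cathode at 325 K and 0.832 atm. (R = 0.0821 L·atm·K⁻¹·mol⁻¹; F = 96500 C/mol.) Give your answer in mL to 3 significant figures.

2710 mL

Q = It = 21.9 × 744 = 16290 C
Moles of electrons = 16290 / 96500 = 0.1688 mol
2H⁺ + 2e⁻ → H₂, so n(H₂) = 0.1688 / 2 = 0.08440 mol
V = nRT/P = 0.08440 × 0.0821 × 325 / 0.832 = 2.707 L
= 2710 mL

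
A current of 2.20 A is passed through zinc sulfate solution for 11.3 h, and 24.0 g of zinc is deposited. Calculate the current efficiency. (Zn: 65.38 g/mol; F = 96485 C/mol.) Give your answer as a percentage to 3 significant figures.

79.2%

Q = 2.20 × 40680 = 89500 C
n(e⁻) = 89500 / 96485 = 0.9276 mol
Zn²⁺ + 2e⁻ → Zn, so theoretical n(Zn) = 0.4638 mol → 30.32 g
Efficiency = 24.0 / 30.32 = 0.7916 = 79.2%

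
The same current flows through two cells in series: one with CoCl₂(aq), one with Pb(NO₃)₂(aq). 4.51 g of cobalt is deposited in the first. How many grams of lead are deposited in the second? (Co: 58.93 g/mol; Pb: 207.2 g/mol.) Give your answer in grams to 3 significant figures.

15.9 g

n(Co) = 4.51 / 58.93 = 0.07653 mol
Co²⁺ + 2e⁻ → Co, so n(e⁻) = 2 × 0.07653 = 0.1531 mol
Since the cells are in series, n(e⁻) in the Pb cell is also 0.1531 mol.
Pb²⁺ + 2e⁻ → Pb, so n(Pb) = 0.1531 / 2 = 0.07655 mol
m(Pb) = 0.07655 × 207.2 = 15.9 g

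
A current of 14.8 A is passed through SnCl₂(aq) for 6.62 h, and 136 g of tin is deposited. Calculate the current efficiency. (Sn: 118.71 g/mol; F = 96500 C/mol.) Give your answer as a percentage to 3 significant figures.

62.7%

Q = 14.8 × 23832 = 3.527×10^5 C
n(e⁻) = 3.527×10^5 / 96500 = 3.655 mol
Sn²⁺ + 2e⁻ → Sn, so theoretical n(Sn) = 1.828 mol → 217.0 g
Efficiency = 136 / 217.0 = 0.6267 = 62.7%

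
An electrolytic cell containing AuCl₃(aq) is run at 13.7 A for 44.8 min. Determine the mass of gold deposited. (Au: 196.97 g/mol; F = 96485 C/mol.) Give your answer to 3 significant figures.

25.1 g

Q = It = 13.7 × 2688 = 36830 C
Moles of electrons = 36830 / 96485 = 0.3817 mol
Au³⁺ + 3e⁻ → Au, so n(Au) = 0.3817 / 3 = 0.1272 mol
m = 0.1272 × 196.97 = 25.1 g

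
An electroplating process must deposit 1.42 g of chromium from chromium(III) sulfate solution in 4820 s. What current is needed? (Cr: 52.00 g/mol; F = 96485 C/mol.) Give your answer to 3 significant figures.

1.64 A

n(Cr) = 1.42 / 52.00 = 0.02731 mol
Cr³⁺ + 3e⁻ → Cr, so n(e⁻) = 3 × 0.02731 = 0.08193 mol
Q = 0.08193 × 96485 = 7905 C
I = Q / t = 7905 / 4820 s = 1.64 A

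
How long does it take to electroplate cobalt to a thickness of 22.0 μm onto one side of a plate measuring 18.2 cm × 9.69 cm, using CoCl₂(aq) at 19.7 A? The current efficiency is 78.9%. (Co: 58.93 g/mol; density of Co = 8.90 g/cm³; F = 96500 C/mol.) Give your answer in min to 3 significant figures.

12.1 min

Plated area = 18.2 × 9.69 = 176.4 cm²
Volume = 176.4 × 22.0×10⁻⁴ cm = 0.3881 cm³
m(Co) = 0.3881 × 8.90 = 3.454 g
n(Co) = 3.454 / 58.93 = 0.05861 mol; n(e⁻) = 2 × 0.05861 = 0.1172 mol
Q = 0.1172 × 96500 / 0.789 = 14330 C
t = 14330 / 19.7 = 727.4 s = 12.1 min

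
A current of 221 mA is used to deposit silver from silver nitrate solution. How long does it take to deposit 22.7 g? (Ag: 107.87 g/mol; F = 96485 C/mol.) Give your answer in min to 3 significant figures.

n(Ag) = 22.7 / 107.87 = 0.2104 mol
Ag⁺ + e⁻ → Ag, so n(e⁻) = 0.2104 mol
Q = 0.2104 × 96485 = 20300 C
t = Q / I = 20300 / 0.221 = 91860 s = 1530 min

1530 min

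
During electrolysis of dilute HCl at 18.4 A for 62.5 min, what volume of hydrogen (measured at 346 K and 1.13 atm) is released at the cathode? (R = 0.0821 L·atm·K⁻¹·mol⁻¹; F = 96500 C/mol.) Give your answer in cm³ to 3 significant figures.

8990 cm³

Q = 18.4 A × 3750 s = 69000 C
n(e⁻) = 69000 / 96500 = 0.7150 mol
2H⁺ + 2e⁻ → H₂, so n(H₂) = 0.7150 / 2 = 0.3575 mol
V = nRT/P = 0.3575 × 0.0821 × 346 / 1.13 = 8.987 L
= 8990 cm³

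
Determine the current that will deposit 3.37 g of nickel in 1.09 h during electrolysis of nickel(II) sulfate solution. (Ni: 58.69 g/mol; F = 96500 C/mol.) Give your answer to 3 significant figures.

n(Ni) = 3.37 / 58.69 = 0.05742 mol
Ni²⁺ + 2e⁻ → Ni, so n(e⁻) = 2 × 0.05742 = 0.1148 mol
Q = 0.1148 × 96500 = 11080 C
I = Q / t = 11080 / 3924 s = 2.82 A

2.82 A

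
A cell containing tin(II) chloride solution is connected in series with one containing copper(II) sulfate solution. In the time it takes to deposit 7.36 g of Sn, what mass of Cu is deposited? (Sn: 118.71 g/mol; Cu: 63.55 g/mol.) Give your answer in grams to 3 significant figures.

3.94 g

n(Sn) = 7.36 / 118.71 = 0.06200 mol
Sn²⁺ + 2e⁻ → Sn, so n(e⁻) = 2 × 0.06200 = 0.1240 mol
Since the cells are in series, n(e⁻) in the Cu cell is also 0.1240 mol.
Cu²⁺ + 2e⁻ → Cu, so n(Cu) = 0.1240 / 2 = 0.06200 mol
m(Cu) = 0.06200 × 63.55 = 3.94 g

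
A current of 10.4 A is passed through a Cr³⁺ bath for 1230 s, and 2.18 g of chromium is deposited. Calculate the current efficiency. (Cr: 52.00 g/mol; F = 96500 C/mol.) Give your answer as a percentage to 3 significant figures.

Q = 10.4 × 1230 = 12790 C
n(e⁻) = 12790 / 96500 = 0.1325 mol
Cr³⁺ + 3e⁻ → Cr, so theoretical n(Cr) = 0.04417 mol → 2.297 g
Efficiency = 2.18 / 2.297 = 0.9491 = 94.9%

94.9%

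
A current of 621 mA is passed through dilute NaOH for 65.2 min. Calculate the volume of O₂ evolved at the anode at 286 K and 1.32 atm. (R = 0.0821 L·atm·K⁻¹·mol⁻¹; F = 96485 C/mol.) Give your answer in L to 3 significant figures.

0.112 L

Charge passed = 0.621 × 3912 = 2429 C
n(e⁻) = Q/F = 2429/96485 = 0.02517 mol
2H₂O → O₂ + 4H⁺ + 4e⁻, so n(O₂) = 0.02517 / 4 = 0.006293 mol
V = nRT/P = 0.006293 × 0.0821 × 286 / 1.32 = 0.1119 L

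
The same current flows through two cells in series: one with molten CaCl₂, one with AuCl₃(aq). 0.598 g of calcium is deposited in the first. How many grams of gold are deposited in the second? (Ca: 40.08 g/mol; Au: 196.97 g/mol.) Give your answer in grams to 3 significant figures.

1.96 g

n(Ca) = 0.598 / 40.08 = 0.01492 mol
Ca²⁺ + 2e⁻ → Ca, so n(e⁻) = 2 × 0.01492 = 0.02984 mol
The cells are in series, so the same charge (and hence the same n(e⁻) = 0.02984 mol) passes through both.
Au³⁺ + 3e⁻ → Au, so n(Au) = 0.02984 / 3 = 0.009947 mol
m(Au) = 0.009947 × 196.97 = 1.96 g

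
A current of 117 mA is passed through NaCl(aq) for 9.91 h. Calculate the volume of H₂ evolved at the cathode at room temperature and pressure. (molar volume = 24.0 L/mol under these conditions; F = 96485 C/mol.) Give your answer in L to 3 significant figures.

0.519 L

Q = 0.117 A × 35676 s = 4174 C
n(e⁻) = 4174 / 96485 = 0.04326 mol
2H⁺ + 2e⁻ → H₂, so n(H₂) = 0.04326 / 2 = 0.02163 mol
V = 0.02163 × 24.0 = 0.5191 L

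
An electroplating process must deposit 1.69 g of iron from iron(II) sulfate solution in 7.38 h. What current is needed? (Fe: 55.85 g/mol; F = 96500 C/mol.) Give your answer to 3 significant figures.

n(Fe) = 1.69 / 55.85 = 0.03026 mol
Fe²⁺ + 2e⁻ → Fe, so n(e⁻) = 2 × 0.03026 = 0.06052 mol
Q = 0.06052 × 96500 = 5840 C
I = Q / t = 5840 / 26568 s = 0.220 A

0.220 A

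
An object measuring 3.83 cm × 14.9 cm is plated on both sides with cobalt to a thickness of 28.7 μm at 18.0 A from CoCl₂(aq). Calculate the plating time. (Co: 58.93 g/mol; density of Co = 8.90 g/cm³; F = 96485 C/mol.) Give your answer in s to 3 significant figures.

Plated area = 2 × 3.83 × 14.9 = 114.1 cm²
Volume = 114.1 × 28.7×10⁻⁴ cm = 0.3275 cm³
m(Co) = 0.3275 × 8.90 = 2.915 g
n(Co) = 2.915 / 58.93 = 0.04947 mol; n(e⁻) = 2 × 0.04947 = 0.09894 mol
Q = 0.09894 × 96485 = 9546 C
t = 9546 / 18.0 = 530.3 s

530 s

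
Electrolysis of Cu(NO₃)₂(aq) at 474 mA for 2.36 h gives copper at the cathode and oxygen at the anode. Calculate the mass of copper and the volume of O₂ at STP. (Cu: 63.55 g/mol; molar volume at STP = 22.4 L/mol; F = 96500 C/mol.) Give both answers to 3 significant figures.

Q = 0.474 × 8496 = 4027 C; n(e⁻) = 4027 / 96500 = 0.04173 mol
Cathode: Cu²⁺ + 2e⁻ → Cu → n(Cu) = 0.04173/2 = 0.02087 mol → 1.33 g
Anode: 2H₂O → O₂ + 4H⁺ + 4e⁻ → n(O₂) = 0.04173/4 = 0.01043 mol → 0.234 L

1.33 g Cu; 0.234 L O₂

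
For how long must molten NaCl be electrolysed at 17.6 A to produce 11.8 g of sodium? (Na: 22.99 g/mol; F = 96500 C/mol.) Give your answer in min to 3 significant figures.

46.9 min

n(Na) = 11.8 / 22.99 = 0.5133 mol
Na⁺ + e⁻ → Na, so n(e⁻) = 0.5133 mol
Q = 0.5133 × 96500 = 49530 C
t = Q / I = 49530 / 17.6 = 2814 s = 46.9 min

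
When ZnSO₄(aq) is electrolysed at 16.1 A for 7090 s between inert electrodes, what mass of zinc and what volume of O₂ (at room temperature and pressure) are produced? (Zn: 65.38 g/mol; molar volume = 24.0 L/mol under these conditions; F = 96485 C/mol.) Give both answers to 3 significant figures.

Q = 16.1 × 7090 = 1.141×10^5 C; n(e⁻) = 1.141×10^5 / 96485 = 1.183 mol
Cathode: Zn²⁺ + 2e⁻ → Zn → n(Zn) = 1.183/2 = 0.5915 mol → 38.7 g
Anode: 2H₂O → O₂ + 4H⁺ + 4e⁻ → n(O₂) = 1.183/4 = 0.2958 mol → 7.10 L

38.7 g Zn; 7.10 L O₂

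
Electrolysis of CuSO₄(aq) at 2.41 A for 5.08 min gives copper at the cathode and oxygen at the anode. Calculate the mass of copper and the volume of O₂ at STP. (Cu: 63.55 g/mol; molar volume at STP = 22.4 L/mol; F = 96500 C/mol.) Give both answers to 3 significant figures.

Q = 2.41 × 304.8 = 734.6 C; n(e⁻) = 734.6 / 96500 = 0.007612 mol
Cathode: Cu²⁺ + 2e⁻ → Cu → n(Cu) = 0.007612/2 = 0.003806 mol → 0.242 g
Anode: 2H₂O → O₂ + 4H⁺ + 4e⁻ → n(O₂) = 0.007612/4 = 0.001903 mol → 0.0426 L

0.242 g Cu; 0.0426 L O₂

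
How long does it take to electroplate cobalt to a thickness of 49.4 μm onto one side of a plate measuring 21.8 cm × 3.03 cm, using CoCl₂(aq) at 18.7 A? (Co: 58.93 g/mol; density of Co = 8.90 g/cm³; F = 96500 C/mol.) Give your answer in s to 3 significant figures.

Plated area = 21.8 × 3.03 = 66.05 cm²
Volume = 66.05 × 49.4×10⁻⁴ cm = 0.3263 cm³
m(Co) = 0.3263 × 8.90 = 2.904 g
n(Co) = 2.904 / 58.93 = 0.04928 mol; n(e⁻) = 2 × 0.04928 = 0.09856 mol
Q = 0.09856 × 96500 = 9511 C
t = 9511 / 18.7 = 508.6 s

509 s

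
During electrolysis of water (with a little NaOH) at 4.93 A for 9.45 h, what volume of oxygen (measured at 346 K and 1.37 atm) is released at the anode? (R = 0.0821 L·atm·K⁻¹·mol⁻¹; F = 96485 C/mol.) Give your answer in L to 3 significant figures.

Charge passed = 4.93 × 34020 = 1.677×10^5 C
Moles of electrons = 1.677×10^5 / 96485 = 1.738 mol
2H₂O → O₂ + 4H⁺ + 4e⁻, so n(O₂) = 1.738 / 4 = 0.4345 mol
V = nRT/P = 0.4345 × 0.0821 × 346 / 1.37 = 9.009 L

9.01 L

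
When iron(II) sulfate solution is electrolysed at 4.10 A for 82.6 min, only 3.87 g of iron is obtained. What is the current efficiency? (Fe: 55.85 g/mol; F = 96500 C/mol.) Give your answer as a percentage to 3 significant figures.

Q = 4.10 × 4956 = 20320 C
n(e⁻) = 20320 / 96500 = 0.2106 mol
Fe²⁺ + 2e⁻ → Fe, so theoretical n(Fe) = 0.1053 mol → 5.881 g
Efficiency = 3.87 / 5.881 = 0.6581 = 65.8%

65.8%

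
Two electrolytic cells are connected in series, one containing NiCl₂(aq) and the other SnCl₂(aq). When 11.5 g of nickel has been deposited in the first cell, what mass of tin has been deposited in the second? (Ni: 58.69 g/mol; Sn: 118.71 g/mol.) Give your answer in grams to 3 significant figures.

23.3 g

n(Ni) = 11.5 / 58.69 = 0.1959 mol
Ni²⁺ + 2e⁻ → Ni, so n(e⁻) = 2 × 0.1959 = 0.3918 mol
Same current for the same time ⇒ same n(e⁻) = 0.3918 mol in both cells.
Sn²⁺ + 2e⁻ → Sn, so n(Sn) = 0.3918 / 2 = 0.1959 mol
m(Sn) = 0.1959 × 118.71 = 23.3 g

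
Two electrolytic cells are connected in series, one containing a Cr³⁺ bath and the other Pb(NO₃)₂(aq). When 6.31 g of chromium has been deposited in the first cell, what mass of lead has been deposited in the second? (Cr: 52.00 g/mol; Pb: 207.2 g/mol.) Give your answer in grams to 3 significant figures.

37.7 g

n(Cr) = 6.31 / 52.00 = 0.1213 mol
Cr³⁺ + 3e⁻ → Cr, so n(e⁻) = 3 × 0.1213 = 0.3639 mol
The cells are in series, so the same charge (and hence the same n(e⁻) = 0.3639 mol) passes through both.
Pb²⁺ + 2e⁻ → Pb, so n(Pb) = 0.3639 / 2 = 0.1820 mol
m(Pb) = 0.1820 × 207.2 = 37.7 g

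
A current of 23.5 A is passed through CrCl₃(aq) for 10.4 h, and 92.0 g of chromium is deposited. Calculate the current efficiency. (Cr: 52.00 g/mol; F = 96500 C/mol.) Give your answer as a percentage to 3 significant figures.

Q = 23.5 × 37440 = 8.798×10^5 C
n(e⁻) = 8.798×10^5 / 96500 = 9.117 mol
Cr³⁺ + 3e⁻ → Cr, so theoretical n(Cr) = 3.039 mol → 158.0 g
Efficiency = 92.0 / 158.0 = 0.5823 = 58.2%

58.2%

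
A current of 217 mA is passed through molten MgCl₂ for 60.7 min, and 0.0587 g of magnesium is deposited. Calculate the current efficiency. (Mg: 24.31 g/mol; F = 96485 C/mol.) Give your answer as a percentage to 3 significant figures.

59.0%

Q = 0.217 × 3642 = 790.3 C
n(e⁻) = 790.3 / 96485 = 0.008191 mol
Mg²⁺ + 2e⁻ → Mg, so theoretical n(Mg) = 0.004096 mol → 0.09957 g
Efficiency = 0.0587 / 0.09957 = 0.5895 = 59.0%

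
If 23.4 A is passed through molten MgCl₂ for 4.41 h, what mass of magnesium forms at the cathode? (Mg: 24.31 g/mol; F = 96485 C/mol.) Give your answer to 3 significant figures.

46.8 g

Charge passed = 23.4 × 15876 = 3.715×10^5 C
n(e⁻) = Q/F = 3.715×10^5/96485 = 3.850 mol
Mg²⁺ + 2e⁻ → Mg, so n(Mg) = 3.850 / 2 = 1.925 mol
m = 1.925 × 24.31 = 46.8 g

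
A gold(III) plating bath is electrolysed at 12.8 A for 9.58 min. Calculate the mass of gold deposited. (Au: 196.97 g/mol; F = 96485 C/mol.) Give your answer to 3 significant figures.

5.01 g

Charge passed = 12.8 × 574.8 = 7357 C
n(e⁻) = Q/F = 7357/96485 = 0.07625 mol
Au³⁺ + 3e⁻ → Au, so n(Au) = 0.07625 / 3 = 0.02542 mol
m = 0.02542 × 196.97 = 5.01 g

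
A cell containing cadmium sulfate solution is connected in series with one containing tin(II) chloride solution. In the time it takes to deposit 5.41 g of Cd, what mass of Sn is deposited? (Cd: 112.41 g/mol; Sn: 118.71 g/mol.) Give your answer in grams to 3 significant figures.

n(Cd) = 5.41 / 112.41 = 0.04813 mol
Cd²⁺ + 2e⁻ → Cd, so n(e⁻) = 2 × 0.04813 = 0.09626 mol
The cells are in series, so the same charge (and hence the same n(e⁻) = 0.09626 mol) passes through both.
Sn²⁺ + 2e⁻ → Sn, so n(Sn) = 0.09626 / 2 = 0.04813 mol
m(Sn) = 0.04813 × 118.71 = 5.71 g

5.71 g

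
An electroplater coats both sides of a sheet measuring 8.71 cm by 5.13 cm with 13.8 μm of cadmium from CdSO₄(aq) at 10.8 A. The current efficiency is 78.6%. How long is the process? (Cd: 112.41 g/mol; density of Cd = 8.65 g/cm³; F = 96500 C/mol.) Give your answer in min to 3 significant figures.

Plated area = 2 × 8.71 × 5.13 = 89.36 cm²
Volume = 89.36 × 13.8×10⁻⁴ cm = 0.1233 cm³
m(Cd) = 0.1233 × 8.65 = 1.067 g
n(Cd) = 1.067 / 112.41 = 0.009492 mol; n(e⁻) = 2 × 0.009492 = 0.01898 mol
Q = 0.01898 × 96500 / 0.786 = 2330 C
t = 2330 / 10.8 = 215.7 s = 3.60 min

3.60 min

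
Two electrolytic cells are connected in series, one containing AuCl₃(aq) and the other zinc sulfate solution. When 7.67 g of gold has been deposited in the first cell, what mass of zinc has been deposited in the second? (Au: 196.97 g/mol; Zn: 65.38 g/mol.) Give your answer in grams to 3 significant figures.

n(Au) = 7.67 / 196.97 = 0.03894 mol
Au³⁺ + 3e⁻ → Au, so n(e⁻) = 3 × 0.03894 = 0.1168 mol
Since the cells are in series, n(e⁻) in the Zn cell is also 0.1168 mol.
Zn²⁺ + 2e⁻ → Zn, so n(Zn) = 0.1168 / 2 = 0.05840 mol
m(Zn) = 0.05840 × 65.38 = 3.82 g

3.82 g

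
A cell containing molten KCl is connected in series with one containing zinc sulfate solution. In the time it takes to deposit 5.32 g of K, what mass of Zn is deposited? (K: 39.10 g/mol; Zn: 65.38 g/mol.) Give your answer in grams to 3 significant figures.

n(K) = 5.32 / 39.10 = 0.1361 mol
K⁺ + e⁻ → K, so n(e⁻) = 0.1361 mol
In series, the same 0.1361 mol of electrons flows through the second cell.
Zn²⁺ + 2e⁻ → Zn, so n(Zn) = 0.1361 / 2 = 0.06805 mol
m(Zn) = 0.06805 × 65.38 = 4.45 g

4.45 g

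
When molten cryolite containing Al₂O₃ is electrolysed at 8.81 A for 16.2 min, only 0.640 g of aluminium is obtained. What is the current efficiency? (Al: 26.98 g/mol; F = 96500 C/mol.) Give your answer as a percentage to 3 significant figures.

80.2%

Q = 8.81 × 972 = 8563 C
n(e⁻) = 8563 / 96500 = 0.08874 mol
Al³⁺ + 3e⁻ → Al, so theoretical n(Al) = 0.02958 mol → 0.7981 g
Efficiency = 0.640 / 0.7981 = 0.8019 = 80.2%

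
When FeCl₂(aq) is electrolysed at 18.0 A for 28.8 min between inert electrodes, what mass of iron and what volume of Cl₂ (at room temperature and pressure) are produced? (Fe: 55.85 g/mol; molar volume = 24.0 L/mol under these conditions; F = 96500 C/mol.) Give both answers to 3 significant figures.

Q = 18.0 × 1728 = 31100 C; n(e⁻) = 31100 / 96500 = 0.3223 mol
Cathode: Fe²⁺ + 2e⁻ → Fe → n(Fe) = 0.3223/2 = 0.1612 mol → 9.00 g
Anode: 2Cl⁻ → Cl₂ + 2e⁻ → n(Cl₂) = 0.3223/2 = 0.1612 mol → 3.87 L

9.00 g Fe; 3.87 L Cl₂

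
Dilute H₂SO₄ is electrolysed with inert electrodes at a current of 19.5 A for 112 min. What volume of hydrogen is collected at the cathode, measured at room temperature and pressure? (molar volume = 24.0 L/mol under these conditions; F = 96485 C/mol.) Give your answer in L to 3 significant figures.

16.3 L

Q = It = 19.5 × 6720 = 1.310×10^5 C
Moles of electrons = 1.310×10^5 / 96485 = 1.358 mol
2H⁺ + 2e⁻ → H₂, so n(H₂) = 1.358 / 2 = 0.6790 mol
V = 0.6790 × 24.0 = 16.30 L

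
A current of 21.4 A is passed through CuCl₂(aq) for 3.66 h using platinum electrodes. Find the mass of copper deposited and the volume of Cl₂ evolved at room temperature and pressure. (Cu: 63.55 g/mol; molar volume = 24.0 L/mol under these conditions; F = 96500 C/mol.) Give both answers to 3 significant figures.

92.8 g Cu; 35.1 L Cl₂

Q = 21.4 × 13176 = 2.820×10^5 C; n(e⁻) = 2.820×10^5 / 96500 = 2.922 mol
Cathode: Cu²⁺ + 2e⁻ → Cu → n(Cu) = 2.922/2 = 1.461 mol → 92.8 g
Anode: 2Cl⁻ → Cl₂ + 2e⁻ → n(Cl₂) = 2.922/2 = 1.461 mol → 35.1 L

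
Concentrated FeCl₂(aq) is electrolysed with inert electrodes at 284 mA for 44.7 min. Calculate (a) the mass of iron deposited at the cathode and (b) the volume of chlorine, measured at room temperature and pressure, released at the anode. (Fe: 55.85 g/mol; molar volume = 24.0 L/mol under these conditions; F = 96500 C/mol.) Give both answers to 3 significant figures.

0.220 g Fe; 0.0947 L Cl₂

Q = 0.284 × 2682 = 761.7 C; n(e⁻) = 761.7 / 96500 = 0.007893 mol
Cathode: Fe²⁺ + 2e⁻ → Fe → n(Fe) = 0.007893/2 = 0.003947 mol → 0.220 g
Anode: 2Cl⁻ → Cl₂ + 2e⁻ → n(Cl₂) = 0.007893/2 = 0.003947 mol → 0.0947 L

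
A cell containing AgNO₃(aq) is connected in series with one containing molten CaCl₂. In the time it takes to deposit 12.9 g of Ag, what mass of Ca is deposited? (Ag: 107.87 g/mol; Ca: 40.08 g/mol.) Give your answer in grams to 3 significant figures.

2.40 g

n(Ag) = 12.9 / 107.87 = 0.1196 mol
Ag⁺ + e⁻ → Ag, so n(e⁻) = 0.1196 mol
The cells are in series, so the same charge (and hence the same n(e⁻) = 0.1196 mol) passes through both.
Ca²⁺ + 2e⁻ → Ca, so n(Ca) = 0.1196 / 2 = 0.05980 mol
m(Ca) = 0.05980 × 40.08 = 2.40 g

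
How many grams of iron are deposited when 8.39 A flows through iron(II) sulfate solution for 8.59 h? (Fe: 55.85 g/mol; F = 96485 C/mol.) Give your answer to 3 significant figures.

75.1 g

Q = 8.39 A × 30924 s = 2.595×10^5 C
n(e⁻) = 2.595×10^5 / 96485 = 2.690 mol
Fe²⁺ + 2e⁻ → Fe, so n(Fe) = 2.690 / 2 = 1.345 mol
m = 1.345 × 55.85 = 75.1 g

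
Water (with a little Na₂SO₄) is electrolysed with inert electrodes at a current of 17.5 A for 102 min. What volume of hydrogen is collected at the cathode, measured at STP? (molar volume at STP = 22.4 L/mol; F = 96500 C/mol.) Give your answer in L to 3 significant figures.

Q = 17.5 A × 6120 s = 1.071×10^5 C
n(e⁻) = 1.071×10^5 / 96500 = 1.110 mol
2H⁺ + 2e⁻ → H₂, so n(H₂) = 1.110 / 2 = 0.5550 mol
V = 0.5550 × 22.4 = 12.43 L

12.4 L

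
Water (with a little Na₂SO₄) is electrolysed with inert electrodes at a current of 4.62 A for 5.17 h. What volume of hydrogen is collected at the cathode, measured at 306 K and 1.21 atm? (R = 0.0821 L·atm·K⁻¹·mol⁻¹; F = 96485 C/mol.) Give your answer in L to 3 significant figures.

Charge passed = 4.62 × 18612 = 85990 C
Moles of electrons = 85990 / 96485 = 0.8912 mol
2H⁺ + 2e⁻ → H₂, so n(H₂) = 0.8912 / 2 = 0.4456 mol
V = nRT/P = 0.4456 × 0.0821 × 306 / 1.21 = 9.252 L

9.25 L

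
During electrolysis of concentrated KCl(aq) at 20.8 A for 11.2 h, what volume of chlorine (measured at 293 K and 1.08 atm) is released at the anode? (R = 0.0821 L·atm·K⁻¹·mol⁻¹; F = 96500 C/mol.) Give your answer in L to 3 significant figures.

Charge passed = 20.8 × 40320 = 8.387×10^5 C
Moles of electrons = 8.387×10^5 / 96500 = 8.691 mol
2Cl⁻ → Cl₂ + 2e⁻, so n(Cl₂) = 8.691 / 2 = 4.346 mol
V = nRT/P = 4.346 × 0.0821 × 293 / 1.08 = 96.80 L

96.8 L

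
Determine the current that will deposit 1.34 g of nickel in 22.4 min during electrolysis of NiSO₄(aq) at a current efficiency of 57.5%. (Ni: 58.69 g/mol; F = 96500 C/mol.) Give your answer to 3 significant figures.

5.70 A

n(Ni) = 1.34 / 58.69 = 0.02283 mol
Ni²⁺ + 2e⁻ → Ni, so n(e⁻) = 2 × 0.02283 = 0.04566 mol
Q = 0.04566 × 96500 / 0.575 = 7663 C
I = Q / t = 7663 / 1344 s = 5.70 A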